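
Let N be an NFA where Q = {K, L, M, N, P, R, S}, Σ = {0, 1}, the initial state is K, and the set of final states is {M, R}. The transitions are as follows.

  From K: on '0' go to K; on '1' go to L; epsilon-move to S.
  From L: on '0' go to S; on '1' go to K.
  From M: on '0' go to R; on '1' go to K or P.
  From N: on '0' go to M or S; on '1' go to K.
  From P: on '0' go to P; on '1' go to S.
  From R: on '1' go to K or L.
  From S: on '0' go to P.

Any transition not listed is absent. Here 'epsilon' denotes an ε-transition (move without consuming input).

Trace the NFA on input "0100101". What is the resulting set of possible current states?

{S}

Start: ε-closure({K}) = {K, S}.
Read '0': K→{K}, S→{P}; union {K, P}; ε-closure = {K, P, S}.
Read '1': K→{L}, P→{S}, S→∅; now {L, S}.
Read '0': L→{S}, S→{P}; now {P, S}.
Read '0': P→{P}, S→{P}; now {P}.
Read '1': P→{S}; now {S}.
Read '0': S→{P}; now {P}.
Read '1': P→{S}; now {S}.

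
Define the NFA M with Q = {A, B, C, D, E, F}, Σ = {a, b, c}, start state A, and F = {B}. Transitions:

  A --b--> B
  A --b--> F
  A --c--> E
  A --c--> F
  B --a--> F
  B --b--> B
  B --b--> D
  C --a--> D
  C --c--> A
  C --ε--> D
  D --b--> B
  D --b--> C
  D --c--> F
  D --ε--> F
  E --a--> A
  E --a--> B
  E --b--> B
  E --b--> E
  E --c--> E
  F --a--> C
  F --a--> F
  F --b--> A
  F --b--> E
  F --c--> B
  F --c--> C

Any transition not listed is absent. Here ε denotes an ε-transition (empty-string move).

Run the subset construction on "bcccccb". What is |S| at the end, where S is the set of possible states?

Start in {A}.
Read 'b': {A} → {B, F}.
Read 'c': {B, F} → {B, C, D, F}.
Read 'c': {B, C, D, F} → {A, B, C, D, F}.
Read 'c': {A, B, C, D, F} → {A, B, C, D, E, F}.
Read 'c': {A, B, C, D, E, F} → {A, B, C, D, E, F}.
Read 'c': {A, B, C, D, E, F} → {A, B, C, D, E, F}.
Read 'b': {A, B, C, D, E, F} → {A, B, C, D, E, F}.
That set has 6 states.

6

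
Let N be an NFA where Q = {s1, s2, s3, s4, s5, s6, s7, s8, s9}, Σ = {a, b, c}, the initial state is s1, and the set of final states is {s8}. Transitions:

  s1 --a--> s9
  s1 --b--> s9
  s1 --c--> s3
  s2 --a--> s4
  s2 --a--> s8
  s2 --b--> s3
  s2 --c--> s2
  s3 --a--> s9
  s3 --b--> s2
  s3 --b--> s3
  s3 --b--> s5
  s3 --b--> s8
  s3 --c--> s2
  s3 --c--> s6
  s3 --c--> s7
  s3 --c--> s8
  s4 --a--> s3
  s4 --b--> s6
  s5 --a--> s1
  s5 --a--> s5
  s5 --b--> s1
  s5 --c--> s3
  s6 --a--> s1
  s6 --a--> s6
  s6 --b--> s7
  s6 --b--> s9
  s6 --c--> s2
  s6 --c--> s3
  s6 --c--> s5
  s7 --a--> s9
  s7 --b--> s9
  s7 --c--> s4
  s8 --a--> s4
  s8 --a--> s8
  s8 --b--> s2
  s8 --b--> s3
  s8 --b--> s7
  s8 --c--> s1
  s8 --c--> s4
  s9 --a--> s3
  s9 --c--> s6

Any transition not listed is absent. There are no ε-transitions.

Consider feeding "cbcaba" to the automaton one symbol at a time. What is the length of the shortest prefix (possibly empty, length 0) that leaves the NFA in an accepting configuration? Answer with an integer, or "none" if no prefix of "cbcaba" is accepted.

2

Start in {s1}.
Read 'c': {s1} → {s3}.
Read 'b': {s3} → {s2, s3, s5, s8}.
None of the earlier sets intersect F, but {s2, s3, s5, s8} does.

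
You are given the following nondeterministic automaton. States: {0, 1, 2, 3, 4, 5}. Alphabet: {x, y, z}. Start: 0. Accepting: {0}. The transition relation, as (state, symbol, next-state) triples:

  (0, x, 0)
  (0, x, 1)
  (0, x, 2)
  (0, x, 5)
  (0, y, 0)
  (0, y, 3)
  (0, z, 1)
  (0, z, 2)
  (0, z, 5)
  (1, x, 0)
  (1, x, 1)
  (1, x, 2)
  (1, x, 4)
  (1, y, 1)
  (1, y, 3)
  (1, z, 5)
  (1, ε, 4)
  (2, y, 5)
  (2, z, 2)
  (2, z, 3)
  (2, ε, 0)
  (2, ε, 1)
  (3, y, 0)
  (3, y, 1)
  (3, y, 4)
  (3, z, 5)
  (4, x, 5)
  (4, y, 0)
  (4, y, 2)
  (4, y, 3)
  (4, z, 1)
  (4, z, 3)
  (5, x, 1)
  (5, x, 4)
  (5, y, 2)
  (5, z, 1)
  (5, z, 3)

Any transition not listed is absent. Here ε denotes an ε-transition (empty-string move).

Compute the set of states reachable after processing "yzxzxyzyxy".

{0, 1, 2, 3, 4, 5}

Start in {0}.
Read 'y': 0→{0, 3}; now {0, 3}.
Read 'z': 0→{1, 2, 5}, 3→{5}; union {1, 2, 5}; ε-closure = {0, 1, 2, 4, 5}.
Read 'x': 0→{0, 1, 2, 5}, 1→{0, 1, 2, 4}, 2→∅, 4→{5}, 5→{1, 4}; now {0, 1, 2, 4, 5}.
Read 'z': 0→{1, 2, 5}, 1→{5}, 2→{2, 3}, 4→{1, 3}, 5→{1, 3}; union {1, 2, 3, 5}; ε-closure = {0, 1, 2, 3, 4, 5}.
Read 'x': 0→{0, 1, 2, 5}, 1→{0, 1, 2, 4}, 2→∅, 3→∅, 4→{5}, 5→{1, 4}; now {0, 1, 2, 4, 5}.
Read 'y': 0→{0, 3}, 1→{1, 3}, 2→{5}, 4→{0, 2, 3}, 5→{2}; union {0, 1, 2, 3, 5}; ε-closure = {0, 1, 2, 3, 4, 5}.
Read 'z': 0→{1, 2, 5}, 1→{5}, 2→{2, 3}, 3→{5}, 4→{1, 3}, 5→{1, 3}; union {1, 2, 3, 5}; ε-closure = {0, 1, 2, 3, 4, 5}.
Read 'y': 0→{0, 3}, 1→{1, 3}, 2→{5}, 3→{0, 1, 4}, 4→{0, 2, 3}, 5→{2}; now {0, 1, 2, 3, 4, 5}.
Read 'x': 0→{0, 1, 2, 5}, 1→{0, 1, 2, 4}, 2→∅, 3→∅, 4→{5}, 5→{1, 4}; now {0, 1, 2, 4, 5}.
Read 'y': 0→{0, 3}, 1→{1, 3}, 2→{5}, 4→{0, 2, 3}, 5→{2}; union {0, 1, 2, 3, 5}; ε-closure = {0, 1, 2, 3, 4, 5}.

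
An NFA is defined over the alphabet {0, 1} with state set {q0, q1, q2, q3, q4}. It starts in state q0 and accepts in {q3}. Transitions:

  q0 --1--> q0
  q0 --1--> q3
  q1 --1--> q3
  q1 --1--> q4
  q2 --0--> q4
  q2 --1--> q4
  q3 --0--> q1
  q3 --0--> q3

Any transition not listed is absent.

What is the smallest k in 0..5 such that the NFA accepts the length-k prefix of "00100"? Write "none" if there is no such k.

none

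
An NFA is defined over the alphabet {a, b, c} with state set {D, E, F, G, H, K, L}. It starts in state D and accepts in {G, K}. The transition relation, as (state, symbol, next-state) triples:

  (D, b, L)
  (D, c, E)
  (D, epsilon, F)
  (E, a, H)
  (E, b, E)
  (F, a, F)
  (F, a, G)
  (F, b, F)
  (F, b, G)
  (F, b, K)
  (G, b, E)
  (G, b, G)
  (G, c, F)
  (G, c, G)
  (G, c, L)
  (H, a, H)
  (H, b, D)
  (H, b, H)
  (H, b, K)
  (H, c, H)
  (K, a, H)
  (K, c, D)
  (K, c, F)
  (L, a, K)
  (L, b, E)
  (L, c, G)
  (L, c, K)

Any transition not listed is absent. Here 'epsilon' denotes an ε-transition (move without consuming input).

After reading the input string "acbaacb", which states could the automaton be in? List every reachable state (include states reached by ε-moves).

{D, E, F, G, H, K}

Start: ε-closure({D}) = {D, F}.
Read 'a': {D, F} → {F, G}.
Read 'c': {F, G} → {F, G, L}.
Read 'b': {F, G, L} → {E, F, G, K}.
Read 'a': {E, F, G, K} → {F, G, H}.
Read 'a': {F, G, H} → {F, G, H}.
Read 'c': {F, G, H} → {F, G, H, L}.
Read 'b': {F, G, H, L} → {D, E, F, G, H, K}.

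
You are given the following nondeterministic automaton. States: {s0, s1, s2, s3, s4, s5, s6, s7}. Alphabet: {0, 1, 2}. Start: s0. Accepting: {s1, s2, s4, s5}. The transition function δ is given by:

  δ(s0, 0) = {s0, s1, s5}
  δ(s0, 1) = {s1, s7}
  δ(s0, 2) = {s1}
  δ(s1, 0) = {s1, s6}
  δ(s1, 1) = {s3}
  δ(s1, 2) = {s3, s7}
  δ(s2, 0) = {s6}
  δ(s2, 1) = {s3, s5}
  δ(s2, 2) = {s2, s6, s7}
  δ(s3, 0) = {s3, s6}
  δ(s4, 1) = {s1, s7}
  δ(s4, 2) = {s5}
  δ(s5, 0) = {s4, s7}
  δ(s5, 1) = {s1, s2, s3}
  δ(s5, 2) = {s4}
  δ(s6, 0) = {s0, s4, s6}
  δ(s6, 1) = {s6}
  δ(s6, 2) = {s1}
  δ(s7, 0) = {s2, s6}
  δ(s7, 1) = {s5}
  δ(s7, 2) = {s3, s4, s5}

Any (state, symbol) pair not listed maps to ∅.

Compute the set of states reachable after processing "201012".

Start in {s0}.
Read '2': s0→{s1}; now {s1}.
Read '0': s1→{s1, s6}; now {s1, s6}.
Read '1': s1→{s3}, s6→{s6}; now {s3, s6}.
Read '0': s3→{s3, s6}, s6→{s0, s4, s6}; now {s0, s3, s4, s6}.
Read '1': s0→{s1, s7}, s3→∅, s4→{s1, s7}, s6→{s6}; now {s1, s6, s7}.
Read '2': s1→{s3, s7}, s6→{s1}, s7→{s3, s4, s5}; now {s1, s3, s4, s5, s7}.

{s1, s3, s4, s5, s7}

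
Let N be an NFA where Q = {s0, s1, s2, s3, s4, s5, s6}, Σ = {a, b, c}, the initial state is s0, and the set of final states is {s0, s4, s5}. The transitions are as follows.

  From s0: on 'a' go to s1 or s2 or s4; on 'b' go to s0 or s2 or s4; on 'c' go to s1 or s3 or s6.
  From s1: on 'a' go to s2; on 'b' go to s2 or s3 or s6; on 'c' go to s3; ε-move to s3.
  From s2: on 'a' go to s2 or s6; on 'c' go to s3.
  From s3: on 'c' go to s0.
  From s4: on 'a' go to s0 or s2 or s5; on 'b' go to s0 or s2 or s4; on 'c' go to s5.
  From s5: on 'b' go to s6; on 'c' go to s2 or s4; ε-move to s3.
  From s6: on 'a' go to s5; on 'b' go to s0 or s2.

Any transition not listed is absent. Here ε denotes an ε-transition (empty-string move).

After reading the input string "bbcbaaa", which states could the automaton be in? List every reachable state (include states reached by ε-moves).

{s1, s2, s3, s4, s5, s6}

Start in {s0}.
Read 'b': s0→{s0, s2, s4}; now {s0, s2, s4}.
Read 'b': s0→{s0, s2, s4}, s2→∅, s4→{s0, s2, s4}; now {s0, s2, s4}.
Read 'c': s0→{s1, s3, s6}, s2→{s3}, s4→{s5}; now {s1, s3, s5, s6}.
Read 'b': s1→{s2, s3, s6}, s3→∅, s5→{s6}, s6→{s0, s2}; now {s0, s2, s3, s6}.
Read 'a': s0→{s1, s2, s4}, s2→{s2, s6}, s3→∅, s6→{s5}; union {s1, s2, s4, s5, s6}; ε-closure = {s1, s2, s3, s4, s5, s6}.
Read 'a': s1→{s2}, s2→{s2, s6}, s3→∅, s4→{s0, s2, s5}, s5→∅, s6→{s5}; union {s0, s2, s5, s6}; ε-closure = {s0, s2, s3, s5, s6}.
Read 'a': s0→{s1, s2, s4}, s2→{s2, s6}, s3→∅, s5→∅, s6→{s5}; union {s1, s2, s4, s5, s6}; ε-closure = {s1, s2, s3, s4, s5, s6}.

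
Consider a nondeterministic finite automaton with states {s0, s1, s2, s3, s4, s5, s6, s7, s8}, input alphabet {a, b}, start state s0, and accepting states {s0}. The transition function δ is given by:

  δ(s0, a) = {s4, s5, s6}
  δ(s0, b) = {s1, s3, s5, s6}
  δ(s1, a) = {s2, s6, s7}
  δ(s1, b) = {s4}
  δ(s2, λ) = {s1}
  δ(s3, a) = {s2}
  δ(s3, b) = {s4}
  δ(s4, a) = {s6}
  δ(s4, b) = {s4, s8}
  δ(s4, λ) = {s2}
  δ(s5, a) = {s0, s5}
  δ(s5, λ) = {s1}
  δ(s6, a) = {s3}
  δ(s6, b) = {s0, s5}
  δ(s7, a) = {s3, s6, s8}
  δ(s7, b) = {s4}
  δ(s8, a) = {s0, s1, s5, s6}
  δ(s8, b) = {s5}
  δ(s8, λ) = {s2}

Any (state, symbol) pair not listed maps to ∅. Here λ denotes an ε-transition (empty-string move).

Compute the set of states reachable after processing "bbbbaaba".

Start in {s0}.
Read 'b': s0→{s1, s3, s5, s6}; now {s1, s3, s5, s6}.
Read 'b': s1→{s4}, s3→{s4}, s5→∅, s6→{s0, s5}; union {s0, s4, s5}; ε-closure = {s0, s1, s2, s4, s5}.
Read 'b': s0→{s1, s3, s5, s6}, s1→{s4}, s2→∅, s4→{s4, s8}, s5→∅; union {s1, s3, s4, s5, s6, s8}; ε-closure = {s1, s2, s3, s4, s5, s6, s8}.
Read 'b': s1→{s4}, s2→∅, s3→{s4}, s4→{s4, s8}, s5→∅, s6→{s0, s5}, s8→{s5}; union {s0, s4, s5, s8}; ε-closure = {s0, s1, s2, s4, s5, s8}.
Read 'a': s0→{s4, s5, s6}, s1→{s2, s6, s7}, s2→∅, s4→{s6}, s5→{s0, s5}, s8→{s0, s1, s5, s6}; now {s0, s1, s2, s4, s5, s6, s7}.
Read 'a': s0→{s4, s5, s6}, s1→{s2, s6, s7}, s2→∅, s4→{s6}, s5→{s0, s5}, s6→{s3}, s7→{s3, s6, s8}; union {s0, s2, s3, s4, s5, s6, s7, s8}; ε-closure = {s0, s1, s2, s3, s4, s5, s6, s7, s8}.
Read 'b': s0→{s1, s3, s5, s6}, s1→{s4}, s2→∅, s3→{s4}, s4→{s4, s8}, s5→∅, s6→{s0, s5}, s7→{s4}, s8→{s5}; union {s0, s1, s3, s4, s5, s6, s8}; ε-closure = {s0, s1, s2, s3, s4, s5, s6, s8}.
Read 'a': s0→{s4, s5, s6}, s1→{s2, s6, s7}, s2→∅, s3→{s2}, s4→{s6}, s5→{s0, s5}, s6→{s3}, s8→{s0, s1, s5, s6}; now {s0, s1, s2, s3, s4, s5, s6, s7}.

{s0, s1, s2, s3, s4, s5, s6, s7}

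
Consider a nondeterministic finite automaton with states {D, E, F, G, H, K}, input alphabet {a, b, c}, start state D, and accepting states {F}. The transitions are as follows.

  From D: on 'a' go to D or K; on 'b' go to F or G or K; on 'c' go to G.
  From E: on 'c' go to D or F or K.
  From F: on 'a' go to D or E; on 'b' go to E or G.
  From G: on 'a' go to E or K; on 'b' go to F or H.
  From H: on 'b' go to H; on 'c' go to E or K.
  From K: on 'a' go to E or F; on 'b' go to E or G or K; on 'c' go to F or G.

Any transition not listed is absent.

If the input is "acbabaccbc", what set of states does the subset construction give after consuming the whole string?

Start in {D}.
Read 'a': D→{D, K}; now {D, K}.
Read 'c': D→{G}, K→{F, G}; now {F, G}.
Read 'b': F→{E, G}, G→{F, H}; now {E, F, G, H}.
Read 'a': E→∅, F→{D, E}, G→{E, K}, H→∅; now {D, E, K}.
Read 'b': D→{F, G, K}, E→∅, K→{E, G, K}; now {E, F, G, K}.
Read 'a': E→∅, F→{D, E}, G→{E, K}, K→{E, F}; now {D, E, F, K}.
Read 'c': D→{G}, E→{D, F, K}, F→∅, K→{F, G}; now {D, F, G, K}.
Read 'c': D→{G}, F→∅, G→∅, K→{F, G}; now {F, G}.
Read 'b': F→{E, G}, G→{F, H}; now {E, F, G, H}.
Read 'c': E→{D, F, K}, F→∅, G→∅, H→{E, K}; now {D, E, F, K}.

{D, E, F, K}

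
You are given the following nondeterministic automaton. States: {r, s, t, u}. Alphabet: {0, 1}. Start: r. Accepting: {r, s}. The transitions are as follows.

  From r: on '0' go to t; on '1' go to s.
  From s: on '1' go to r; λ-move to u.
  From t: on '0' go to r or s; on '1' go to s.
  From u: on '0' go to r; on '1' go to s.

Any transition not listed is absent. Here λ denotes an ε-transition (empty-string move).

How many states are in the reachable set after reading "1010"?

1

Start in {r}.
Read '1': {r} → {s, u}.
Read '0': {s, u} → {r}.
Read '1': {r} → {s, u}.
Read '0': {s, u} → {r}.
That set has 1 state.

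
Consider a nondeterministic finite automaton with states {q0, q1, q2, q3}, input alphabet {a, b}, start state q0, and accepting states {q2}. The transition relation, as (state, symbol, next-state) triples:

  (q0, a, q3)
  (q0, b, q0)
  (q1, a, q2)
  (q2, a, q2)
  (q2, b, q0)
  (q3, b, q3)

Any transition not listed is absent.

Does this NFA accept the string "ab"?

Start in {q0}.
Read 'a': {q0} → {q3}.
Read 'b': {q3} → {q3}.
The final set {q3} contains no accepting state.

No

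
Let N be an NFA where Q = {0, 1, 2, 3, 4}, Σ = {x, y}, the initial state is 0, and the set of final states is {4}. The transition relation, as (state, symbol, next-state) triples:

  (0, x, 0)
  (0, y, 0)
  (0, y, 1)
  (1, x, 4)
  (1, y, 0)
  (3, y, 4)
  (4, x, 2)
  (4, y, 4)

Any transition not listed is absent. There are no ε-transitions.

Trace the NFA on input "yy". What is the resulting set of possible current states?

{0, 1}

Start in {0}.
Read 'y': {0} → {0, 1}.
Read 'y': {0, 1} → {0, 1}.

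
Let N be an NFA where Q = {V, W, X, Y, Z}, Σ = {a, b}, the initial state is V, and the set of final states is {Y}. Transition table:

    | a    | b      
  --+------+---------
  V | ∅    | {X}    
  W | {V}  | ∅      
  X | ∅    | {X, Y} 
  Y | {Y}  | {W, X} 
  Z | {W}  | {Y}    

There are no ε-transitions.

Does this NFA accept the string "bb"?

Start in {V}.
Read 'b': {V} → {X}.
Read 'b': {X} → {X, Y}.
The final set {X, Y} contains the accepting state Y.

Yes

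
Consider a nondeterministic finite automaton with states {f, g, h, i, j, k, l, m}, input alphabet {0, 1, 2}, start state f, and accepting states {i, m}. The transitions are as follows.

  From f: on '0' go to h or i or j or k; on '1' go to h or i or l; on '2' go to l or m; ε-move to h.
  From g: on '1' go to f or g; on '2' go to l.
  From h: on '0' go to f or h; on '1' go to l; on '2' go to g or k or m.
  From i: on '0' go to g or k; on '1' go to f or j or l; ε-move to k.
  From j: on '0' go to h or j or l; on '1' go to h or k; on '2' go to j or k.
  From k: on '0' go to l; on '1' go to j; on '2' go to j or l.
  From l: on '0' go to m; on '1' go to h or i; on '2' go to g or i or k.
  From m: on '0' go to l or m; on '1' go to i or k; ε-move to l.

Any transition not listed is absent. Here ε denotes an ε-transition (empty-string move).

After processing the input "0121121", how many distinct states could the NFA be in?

Start: ε-closure({f}) = {f, h}.
Read '0': f→{h, i, j, k}, h→{f, h}; now {f, h, i, j, k}.
Read '1': f→{h, i, l}, h→{l}, i→{f, j, l}, j→{h, k}, k→{j}; now {f, h, i, j, k, l}.
Read '2': f→{l, m}, h→{g, k, m}, i→∅, j→{j, k}, k→{j, l}, l→{g, i, k}; now {g, i, j, k, l, m}.
Read '1': g→{f, g}, i→{f, j, l}, j→{h, k}, k→{j}, l→{h, i}, m→{i, k}; now {f, g, h, i, j, k, l}.
Read '1': f→{h, i, l}, g→{f, g}, h→{l}, i→{f, j, l}, j→{h, k}, k→{j}, l→{h, i}; now {f, g, h, i, j, k, l}.
Read '2': f→{l, m}, g→{l}, h→{g, k, m}, i→∅, j→{j, k}, k→{j, l}, l→{g, i, k}; now {g, i, j, k, l, m}.
Read '1': g→{f, g}, i→{f, j, l}, j→{h, k}, k→{j}, l→{h, i}, m→{i, k}; now {f, g, h, i, j, k, l}.
That set has 7 states.

7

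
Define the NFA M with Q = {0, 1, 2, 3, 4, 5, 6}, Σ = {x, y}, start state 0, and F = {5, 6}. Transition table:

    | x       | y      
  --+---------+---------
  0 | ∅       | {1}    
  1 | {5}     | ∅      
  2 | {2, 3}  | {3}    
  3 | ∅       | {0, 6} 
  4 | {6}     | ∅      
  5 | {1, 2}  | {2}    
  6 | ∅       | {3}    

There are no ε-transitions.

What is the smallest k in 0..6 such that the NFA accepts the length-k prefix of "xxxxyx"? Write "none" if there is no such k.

none

Start in {0}.
Read 'x': 0→∅; now ∅.
The set is empty and remains empty for the remaining 5 symbols.
No reachable set along the way intersects F.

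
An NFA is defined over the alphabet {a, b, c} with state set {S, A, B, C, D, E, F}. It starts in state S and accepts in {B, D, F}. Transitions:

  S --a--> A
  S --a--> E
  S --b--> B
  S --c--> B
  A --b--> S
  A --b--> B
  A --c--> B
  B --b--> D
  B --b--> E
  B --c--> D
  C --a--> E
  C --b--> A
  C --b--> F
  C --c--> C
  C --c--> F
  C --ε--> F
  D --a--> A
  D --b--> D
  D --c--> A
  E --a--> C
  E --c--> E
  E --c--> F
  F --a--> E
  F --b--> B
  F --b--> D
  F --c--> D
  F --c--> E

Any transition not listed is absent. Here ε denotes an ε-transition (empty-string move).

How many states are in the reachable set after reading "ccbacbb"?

Start in {S}.
Read 'c': {S} → {B}.
Read 'c': {B} → {D}.
Read 'b': {D} → {D}.
Read 'a': {D} → {A}.
Read 'c': {A} → {B}.
Read 'b': {B} → {D, E}.
Read 'b': {D, E} → {D}.
That set has 1 state.

1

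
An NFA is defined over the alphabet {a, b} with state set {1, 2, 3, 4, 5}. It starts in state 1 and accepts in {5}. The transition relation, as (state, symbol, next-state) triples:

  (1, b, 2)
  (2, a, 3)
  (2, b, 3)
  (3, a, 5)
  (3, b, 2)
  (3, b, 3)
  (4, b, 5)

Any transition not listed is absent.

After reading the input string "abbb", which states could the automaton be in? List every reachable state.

∅

Start in {1}.
Read 'a': 1→∅; now ∅.
The set is empty and remains empty for the remaining 3 symbols.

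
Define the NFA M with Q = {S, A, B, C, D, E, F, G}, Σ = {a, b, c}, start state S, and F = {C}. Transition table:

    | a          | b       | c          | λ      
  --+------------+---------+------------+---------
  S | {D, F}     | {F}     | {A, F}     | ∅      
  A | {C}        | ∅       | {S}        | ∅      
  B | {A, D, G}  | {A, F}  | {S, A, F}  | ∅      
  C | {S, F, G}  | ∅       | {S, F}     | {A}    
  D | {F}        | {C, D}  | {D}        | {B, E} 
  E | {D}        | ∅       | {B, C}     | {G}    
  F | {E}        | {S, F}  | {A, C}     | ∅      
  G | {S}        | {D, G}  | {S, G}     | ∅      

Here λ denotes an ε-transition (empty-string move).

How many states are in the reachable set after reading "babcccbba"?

Start in {S}.
Read 'b': S→{F}; now {F}.
Read 'a': F→{E}; union {E}; ε-closure = {E, G}.
Read 'b': E→∅, G→{D, G}; union {D, G}; ε-closure = {B, D, E, G}.
Read 'c': B→{S, A, F}, D→{D}, E→{B, C}, G→{S, G}; union {S, A, B, C, D, F, G}; ε-closure = {S, A, B, C, D, E, F, G}.
Read 'c': S→{A, F}, A→{S}, B→{S, A, F}, C→{S, F}, D→{D}, E→{B, C}, F→{A, C}, G→{S, G}; union {S, A, B, C, D, F, G}; ε-closure = {S, A, B, C, D, E, F, G}.
Read 'c': S→{A, F}, A→{S}, B→{S, A, F}, C→{S, F}, D→{D}, E→{B, C}, F→{A, C}, G→{S, G}; union {S, A, B, C, D, F, G}; ε-closure = {S, A, B, C, D, E, F, G}.
Read 'b': S→{F}, A→∅, B→{A, F}, C→∅, D→{C, D}, E→∅, F→{S, F}, G→{D, G}; union {S, A, C, D, F, G}; ε-closure = {S, A, B, C, D, E, F, G}.
Read 'b': S→{F}, A→∅, B→{A, F}, C→∅, D→{C, D}, E→∅, F→{S, F}, G→{D, G}; union {S, A, C, D, F, G}; ε-closure = {S, A, B, C, D, E, F, G}.
Read 'a': S→{D, F}, A→{C}, B→{A, D, G}, C→{S, F, G}, D→{F}, E→{D}, F→{E}, G→{S}; union {S, A, C, D, E, F, G}; ε-closure = {S, A, B, C, D, E, F, G}.
That set has 8 states.

8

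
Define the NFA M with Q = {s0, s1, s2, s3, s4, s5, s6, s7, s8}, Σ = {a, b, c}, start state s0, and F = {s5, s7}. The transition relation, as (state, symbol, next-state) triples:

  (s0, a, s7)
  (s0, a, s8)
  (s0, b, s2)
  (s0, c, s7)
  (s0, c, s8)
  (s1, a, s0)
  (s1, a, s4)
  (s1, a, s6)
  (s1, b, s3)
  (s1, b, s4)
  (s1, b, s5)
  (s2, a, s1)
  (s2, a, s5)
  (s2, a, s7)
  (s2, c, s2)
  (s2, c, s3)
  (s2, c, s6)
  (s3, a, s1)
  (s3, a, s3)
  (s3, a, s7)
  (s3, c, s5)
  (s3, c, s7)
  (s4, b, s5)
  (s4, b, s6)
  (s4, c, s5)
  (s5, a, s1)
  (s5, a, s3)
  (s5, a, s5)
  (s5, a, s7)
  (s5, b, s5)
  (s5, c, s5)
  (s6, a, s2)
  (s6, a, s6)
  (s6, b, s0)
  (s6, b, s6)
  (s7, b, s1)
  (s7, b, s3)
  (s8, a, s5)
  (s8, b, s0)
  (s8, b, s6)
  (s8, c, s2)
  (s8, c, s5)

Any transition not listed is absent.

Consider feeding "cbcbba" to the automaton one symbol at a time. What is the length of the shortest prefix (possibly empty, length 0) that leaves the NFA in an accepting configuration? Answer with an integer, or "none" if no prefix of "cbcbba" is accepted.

1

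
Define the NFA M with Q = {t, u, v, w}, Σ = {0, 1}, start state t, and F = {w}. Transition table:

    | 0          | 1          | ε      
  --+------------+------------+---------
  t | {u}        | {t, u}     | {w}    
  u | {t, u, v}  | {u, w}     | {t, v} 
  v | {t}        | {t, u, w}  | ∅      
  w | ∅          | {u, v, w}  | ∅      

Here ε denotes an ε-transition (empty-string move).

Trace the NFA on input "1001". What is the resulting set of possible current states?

{t, u, v, w}

Start: ε-closure({t}) = {t, w}.
Read '1': {t, w} → {t, u, v, w}.
Read '0': {t, u, v, w} → {t, u, v, w}.
Read '0': {t, u, v, w} → {t, u, v, w}.
Read '1': {t, u, v, w} → {t, u, v, w}.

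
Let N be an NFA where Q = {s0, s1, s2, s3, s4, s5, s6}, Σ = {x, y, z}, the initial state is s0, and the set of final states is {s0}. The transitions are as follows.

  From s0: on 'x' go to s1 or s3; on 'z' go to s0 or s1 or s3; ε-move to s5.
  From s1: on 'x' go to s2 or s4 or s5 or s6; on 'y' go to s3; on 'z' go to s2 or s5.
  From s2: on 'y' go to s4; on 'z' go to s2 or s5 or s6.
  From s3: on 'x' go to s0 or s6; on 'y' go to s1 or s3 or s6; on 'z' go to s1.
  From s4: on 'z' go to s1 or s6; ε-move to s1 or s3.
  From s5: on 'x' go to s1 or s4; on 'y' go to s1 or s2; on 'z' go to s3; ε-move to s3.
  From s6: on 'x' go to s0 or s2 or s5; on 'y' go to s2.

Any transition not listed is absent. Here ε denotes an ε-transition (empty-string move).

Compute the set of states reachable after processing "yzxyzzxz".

{s0, s1, s2, s3, s5, s6}

Start: ε-closure({s0}) = {s0, s3, s5}.
Read 'y': s0→∅, s3→{s1, s3, s6}, s5→{s1, s2}; now {s1, s2, s3, s6}.
Read 'z': s1→{s2, s5}, s2→{s2, s5, s6}, s3→{s1}, s6→∅; union {s1, s2, s5, s6}; ε-closure = {s1, s2, s3, s5, s6}.
Read 'x': s1→{s2, s4, s5, s6}, s2→∅, s3→{s0, s6}, s5→{s1, s4}, s6→{s0, s2, s5}; union {s0, s1, s2, s4, s5, s6}; ε-closure = {s0, s1, s2, s3, s4, s5, s6}.
Read 'y': s0→∅, s1→{s3}, s2→{s4}, s3→{s1, s3, s6}, s4→∅, s5→{s1, s2}, s6→{s2}; now {s1, s2, s3, s4, s6}.
Read 'z': s1→{s2, s5}, s2→{s2, s5, s6}, s3→{s1}, s4→{s1, s6}, s6→∅; union {s1, s2, s5, s6}; ε-closure = {s1, s2, s3, s5, s6}.
Read 'z': s1→{s2, s5}, s2→{s2, s5, s6}, s3→{s1}, s5→{s3}, s6→∅; now {s1, s2, s3, s5, s6}.
Read 'x': s1→{s2, s4, s5, s6}, s2→∅, s3→{s0, s6}, s5→{s1, s4}, s6→{s0, s2, s5}; union {s0, s1, s2, s4, s5, s6}; ε-closure = {s0, s1, s2, s3, s4, s5, s6}.
Read 'z': s0→{s0, s1, s3}, s1→{s2, s5}, s2→{s2, s5, s6}, s3→{s1}, s4→{s1, s6}, s5→{s3}, s6→∅; now {s0, s1, s2, s3, s5, s6}.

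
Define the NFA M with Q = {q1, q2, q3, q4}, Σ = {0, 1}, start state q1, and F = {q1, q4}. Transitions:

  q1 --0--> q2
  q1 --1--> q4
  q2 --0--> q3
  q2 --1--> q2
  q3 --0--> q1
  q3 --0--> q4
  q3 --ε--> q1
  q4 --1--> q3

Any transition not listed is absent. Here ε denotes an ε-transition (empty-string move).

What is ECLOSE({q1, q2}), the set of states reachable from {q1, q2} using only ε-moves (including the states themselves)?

Begin with {q1, q2}.
No ε-moves leave this set, so the closure equals the set itself.

{q1, q2}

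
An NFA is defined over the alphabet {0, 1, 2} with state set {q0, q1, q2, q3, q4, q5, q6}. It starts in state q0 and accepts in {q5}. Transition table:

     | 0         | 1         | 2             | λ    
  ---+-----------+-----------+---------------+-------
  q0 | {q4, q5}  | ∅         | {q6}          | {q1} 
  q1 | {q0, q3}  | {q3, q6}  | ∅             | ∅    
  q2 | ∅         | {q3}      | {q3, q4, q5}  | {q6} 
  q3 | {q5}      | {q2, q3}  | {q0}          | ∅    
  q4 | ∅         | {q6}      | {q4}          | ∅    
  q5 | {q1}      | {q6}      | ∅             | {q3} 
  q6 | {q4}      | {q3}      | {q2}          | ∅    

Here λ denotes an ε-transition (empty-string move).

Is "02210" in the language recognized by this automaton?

Yes

Start: ε-closure({q0}) = {q0, q1}.
Read '0': {q0, q1} → {q0, q1, q3, q4, q5}.
Read '2': {q0, q1, q3, q4, q5} → {q0, q1, q4, q6}.
Read '2': {q0, q1, q4, q6} → {q2, q4, q6}.
Read '1': {q2, q4, q6} → {q3, q6}.
Read '0': {q3, q6} → {q3, q4, q5}.
The final set {q3, q4, q5} contains the accepting state q5.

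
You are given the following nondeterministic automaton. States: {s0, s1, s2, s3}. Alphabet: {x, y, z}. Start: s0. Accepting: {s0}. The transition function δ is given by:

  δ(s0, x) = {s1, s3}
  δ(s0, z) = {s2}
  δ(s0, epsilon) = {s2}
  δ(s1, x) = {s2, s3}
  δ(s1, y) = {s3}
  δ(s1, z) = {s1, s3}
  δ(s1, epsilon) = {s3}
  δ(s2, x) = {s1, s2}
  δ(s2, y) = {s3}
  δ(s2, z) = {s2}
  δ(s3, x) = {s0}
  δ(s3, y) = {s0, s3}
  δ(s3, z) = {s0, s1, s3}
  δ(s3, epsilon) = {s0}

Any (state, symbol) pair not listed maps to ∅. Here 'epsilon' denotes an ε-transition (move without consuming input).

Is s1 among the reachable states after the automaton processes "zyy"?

Start: ε-closure({s0}) = {s0, s2}.
Read 'z': s0→{s2}, s2→{s2}; now {s2}.
Read 'y': s2→{s3}; union {s3}; ε-closure = {s0, s2, s3}.
Read 'y': s0→∅, s2→{s3}, s3→{s0, s3}; union {s0, s3}; ε-closure = {s0, s2, s3}.
State s1 is not in {s0, s2, s3}.

No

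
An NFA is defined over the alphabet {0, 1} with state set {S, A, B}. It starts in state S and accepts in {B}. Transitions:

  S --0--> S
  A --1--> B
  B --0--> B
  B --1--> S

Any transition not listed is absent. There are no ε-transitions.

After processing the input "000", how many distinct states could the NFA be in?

1

Start in {S}.
Read '0': S→{S}; now {S}.
Read '0': S→{S}; now {S}.
Read '0': S→{S}; now {S}.
That set has 1 state.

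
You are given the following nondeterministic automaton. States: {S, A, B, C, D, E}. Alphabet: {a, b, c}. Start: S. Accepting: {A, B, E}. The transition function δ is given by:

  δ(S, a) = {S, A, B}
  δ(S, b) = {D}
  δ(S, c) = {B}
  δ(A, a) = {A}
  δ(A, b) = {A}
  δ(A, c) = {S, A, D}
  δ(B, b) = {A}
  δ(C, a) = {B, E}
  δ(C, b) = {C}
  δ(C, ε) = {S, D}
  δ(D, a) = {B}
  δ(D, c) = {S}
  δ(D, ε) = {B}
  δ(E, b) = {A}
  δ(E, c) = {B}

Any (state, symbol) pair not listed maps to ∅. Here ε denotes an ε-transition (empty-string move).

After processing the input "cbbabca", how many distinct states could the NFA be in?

3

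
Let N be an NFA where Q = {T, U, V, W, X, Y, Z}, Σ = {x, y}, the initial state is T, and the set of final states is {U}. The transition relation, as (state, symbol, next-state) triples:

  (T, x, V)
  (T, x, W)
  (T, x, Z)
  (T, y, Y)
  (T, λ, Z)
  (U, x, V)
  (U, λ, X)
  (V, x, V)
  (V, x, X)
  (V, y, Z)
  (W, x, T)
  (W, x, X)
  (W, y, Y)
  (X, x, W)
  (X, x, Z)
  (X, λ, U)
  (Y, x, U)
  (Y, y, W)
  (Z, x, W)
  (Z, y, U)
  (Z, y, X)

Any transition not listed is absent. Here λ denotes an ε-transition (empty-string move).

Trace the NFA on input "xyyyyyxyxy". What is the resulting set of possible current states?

Start: ε-closure({T}) = {T, Z}.
Read 'x': T→{V, W, Z}, Z→{W}; now {V, W, Z}.
Read 'y': V→{Z}, W→{Y}, Z→{U, X}; now {U, X, Y, Z}.
Read 'y': U→∅, X→∅, Y→{W}, Z→{U, X}; now {U, W, X}.
Read 'y': U→∅, W→{Y}, X→∅; now {Y}.
Read 'y': Y→{W}; now {W}.
Read 'y': W→{Y}; now {Y}.
Read 'x': Y→{U}; union {U}; ε-closure = {U, X}.
Read 'y': U→∅, X→∅; now ∅.
The set is empty and remains empty for the remaining 2 symbols.

∅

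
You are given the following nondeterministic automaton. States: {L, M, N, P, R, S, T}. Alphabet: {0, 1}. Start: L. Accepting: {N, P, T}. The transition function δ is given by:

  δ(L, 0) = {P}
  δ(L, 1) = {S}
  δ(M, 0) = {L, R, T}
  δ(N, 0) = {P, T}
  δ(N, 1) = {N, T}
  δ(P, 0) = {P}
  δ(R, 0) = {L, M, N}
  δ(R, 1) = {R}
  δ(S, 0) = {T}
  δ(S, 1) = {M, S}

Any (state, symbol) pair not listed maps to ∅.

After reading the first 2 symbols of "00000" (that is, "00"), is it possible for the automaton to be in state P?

Yes

Start in {L}.
Read '0': {L} → {P}.
Read '0': {P} → {P}.
State P is in {P}.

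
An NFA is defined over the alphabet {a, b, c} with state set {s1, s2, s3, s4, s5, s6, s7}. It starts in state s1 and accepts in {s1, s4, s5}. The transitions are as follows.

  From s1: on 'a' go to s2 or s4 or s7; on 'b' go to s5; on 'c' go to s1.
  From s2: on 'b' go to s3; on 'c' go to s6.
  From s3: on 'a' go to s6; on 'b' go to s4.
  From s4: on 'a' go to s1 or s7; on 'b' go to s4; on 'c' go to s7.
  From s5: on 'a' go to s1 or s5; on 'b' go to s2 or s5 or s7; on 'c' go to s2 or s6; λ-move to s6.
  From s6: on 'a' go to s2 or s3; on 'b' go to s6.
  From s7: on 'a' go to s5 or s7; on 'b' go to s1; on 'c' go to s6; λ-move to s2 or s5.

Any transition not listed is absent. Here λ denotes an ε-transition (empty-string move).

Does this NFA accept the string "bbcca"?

No

Start in {s1}.
Read 'b': {s1} → {s5, s6}.
Read 'b': {s5, s6} → {s2, s5, s6, s7}.
Read 'c': {s2, s5, s6, s7} → {s2, s6}.
Read 'c': {s2, s6} → {s6}.
Read 'a': {s6} → {s2, s3}.
The final set {s2, s3} contains no accepting state.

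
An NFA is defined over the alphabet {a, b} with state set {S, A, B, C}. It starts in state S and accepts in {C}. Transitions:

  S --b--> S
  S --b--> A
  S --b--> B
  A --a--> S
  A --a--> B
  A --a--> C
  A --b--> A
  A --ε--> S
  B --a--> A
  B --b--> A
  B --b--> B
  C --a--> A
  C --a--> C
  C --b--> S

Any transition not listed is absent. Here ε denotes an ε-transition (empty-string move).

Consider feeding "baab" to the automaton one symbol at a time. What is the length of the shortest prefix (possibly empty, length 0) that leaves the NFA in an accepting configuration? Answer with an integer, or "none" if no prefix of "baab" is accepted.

Start in {S}.
Read 'b': S→{S, A, B}; now {S, A, B}.
Read 'a': S→∅, A→{S, B, C}, B→{A}; now {S, A, B, C}.
None of the earlier sets intersect F, but {S, A, B, C} does.

2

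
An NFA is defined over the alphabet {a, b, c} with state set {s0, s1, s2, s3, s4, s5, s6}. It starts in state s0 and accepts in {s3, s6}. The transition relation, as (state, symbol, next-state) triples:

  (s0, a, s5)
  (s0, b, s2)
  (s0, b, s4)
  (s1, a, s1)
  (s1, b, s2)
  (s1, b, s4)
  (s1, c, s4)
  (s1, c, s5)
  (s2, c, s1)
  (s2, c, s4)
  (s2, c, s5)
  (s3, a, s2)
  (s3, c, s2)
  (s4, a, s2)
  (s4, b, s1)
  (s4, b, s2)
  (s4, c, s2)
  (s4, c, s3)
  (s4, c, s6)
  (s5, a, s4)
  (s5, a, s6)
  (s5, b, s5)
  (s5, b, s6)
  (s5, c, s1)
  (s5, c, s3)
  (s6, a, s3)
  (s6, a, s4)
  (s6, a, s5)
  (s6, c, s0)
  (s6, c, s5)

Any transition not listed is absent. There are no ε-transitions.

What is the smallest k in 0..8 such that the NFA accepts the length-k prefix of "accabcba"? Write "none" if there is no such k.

Start in {s0}.
Read 'a': s0→{s5}; now {s5}.
Read 'c': s5→{s1, s3}; now {s1, s3}.
None of the earlier sets intersect F, but {s1, s3} does.

2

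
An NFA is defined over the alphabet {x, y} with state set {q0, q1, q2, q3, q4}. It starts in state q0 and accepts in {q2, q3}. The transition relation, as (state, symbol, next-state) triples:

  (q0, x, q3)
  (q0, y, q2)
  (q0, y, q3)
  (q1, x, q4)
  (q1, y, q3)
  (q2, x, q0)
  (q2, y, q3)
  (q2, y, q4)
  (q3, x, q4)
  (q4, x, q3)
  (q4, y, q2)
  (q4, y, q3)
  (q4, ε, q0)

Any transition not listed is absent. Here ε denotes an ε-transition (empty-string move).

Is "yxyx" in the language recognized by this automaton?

No

Start in {q0}.
Read 'y': {q0} → {q2, q3}.
Read 'x': {q2, q3} → {q0, q4}.
Read 'y': {q0, q4} → {q2, q3}.
Read 'x': {q2, q3} → {q0, q4}.
The final set {q0, q4} contains no accepting state.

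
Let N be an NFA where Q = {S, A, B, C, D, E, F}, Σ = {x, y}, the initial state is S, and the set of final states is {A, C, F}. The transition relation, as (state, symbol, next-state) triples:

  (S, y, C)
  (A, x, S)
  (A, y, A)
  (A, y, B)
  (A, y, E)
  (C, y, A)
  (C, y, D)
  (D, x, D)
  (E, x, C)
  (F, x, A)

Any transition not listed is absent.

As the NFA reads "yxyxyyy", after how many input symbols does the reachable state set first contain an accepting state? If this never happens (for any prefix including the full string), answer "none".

1

Start in {S}.
Read 'y': S→{C}; now {C}.
None of the earlier sets intersect F, but {C} does.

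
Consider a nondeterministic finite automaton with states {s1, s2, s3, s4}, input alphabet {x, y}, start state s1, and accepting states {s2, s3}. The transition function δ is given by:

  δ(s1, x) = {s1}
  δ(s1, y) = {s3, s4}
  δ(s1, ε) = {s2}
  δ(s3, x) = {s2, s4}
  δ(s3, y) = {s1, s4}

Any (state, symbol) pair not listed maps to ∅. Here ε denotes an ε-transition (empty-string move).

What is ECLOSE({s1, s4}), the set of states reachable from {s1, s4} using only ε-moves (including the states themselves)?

{s1, s2, s4}

Begin with {s1, s4}.
ε-move s1 → s2; add s2.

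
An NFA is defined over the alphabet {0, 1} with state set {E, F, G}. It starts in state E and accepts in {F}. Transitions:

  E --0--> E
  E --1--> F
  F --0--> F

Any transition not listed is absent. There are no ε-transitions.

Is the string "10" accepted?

Yes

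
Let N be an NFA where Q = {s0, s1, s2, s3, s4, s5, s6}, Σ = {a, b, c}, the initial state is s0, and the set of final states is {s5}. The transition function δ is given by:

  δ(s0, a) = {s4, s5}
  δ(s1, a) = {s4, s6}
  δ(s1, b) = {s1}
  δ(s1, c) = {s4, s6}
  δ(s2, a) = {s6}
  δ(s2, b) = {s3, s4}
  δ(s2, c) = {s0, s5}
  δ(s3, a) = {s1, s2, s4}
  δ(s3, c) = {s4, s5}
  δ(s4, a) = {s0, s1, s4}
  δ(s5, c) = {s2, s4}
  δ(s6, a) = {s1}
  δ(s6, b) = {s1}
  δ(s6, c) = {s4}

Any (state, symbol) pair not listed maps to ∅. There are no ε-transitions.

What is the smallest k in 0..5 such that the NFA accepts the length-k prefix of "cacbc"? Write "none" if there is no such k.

none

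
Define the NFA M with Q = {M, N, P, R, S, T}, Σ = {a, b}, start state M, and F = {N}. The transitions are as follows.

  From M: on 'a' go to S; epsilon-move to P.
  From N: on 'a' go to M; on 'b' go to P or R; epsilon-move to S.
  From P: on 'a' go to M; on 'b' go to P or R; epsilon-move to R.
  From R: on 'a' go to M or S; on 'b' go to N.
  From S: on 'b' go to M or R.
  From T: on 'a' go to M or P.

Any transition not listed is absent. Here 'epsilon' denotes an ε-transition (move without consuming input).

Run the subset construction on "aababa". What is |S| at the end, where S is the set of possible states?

4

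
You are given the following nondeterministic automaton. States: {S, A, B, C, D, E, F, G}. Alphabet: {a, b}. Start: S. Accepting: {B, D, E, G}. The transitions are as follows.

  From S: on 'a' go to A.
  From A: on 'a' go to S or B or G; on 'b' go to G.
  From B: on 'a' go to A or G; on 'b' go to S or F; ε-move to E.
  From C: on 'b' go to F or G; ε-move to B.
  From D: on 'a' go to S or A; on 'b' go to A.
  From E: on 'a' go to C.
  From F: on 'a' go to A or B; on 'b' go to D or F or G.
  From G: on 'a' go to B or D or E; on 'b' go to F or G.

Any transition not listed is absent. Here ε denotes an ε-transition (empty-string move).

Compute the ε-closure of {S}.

{S}

Begin with {S}.
No ε-moves leave this set, so the closure equals the set itself.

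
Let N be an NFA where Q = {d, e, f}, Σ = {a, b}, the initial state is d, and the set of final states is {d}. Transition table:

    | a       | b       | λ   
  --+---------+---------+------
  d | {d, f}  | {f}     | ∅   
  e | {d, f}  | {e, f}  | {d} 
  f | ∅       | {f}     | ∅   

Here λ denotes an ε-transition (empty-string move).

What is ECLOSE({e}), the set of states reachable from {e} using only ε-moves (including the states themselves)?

Begin with {e}.
ε-move e → d; add d.

{d, e}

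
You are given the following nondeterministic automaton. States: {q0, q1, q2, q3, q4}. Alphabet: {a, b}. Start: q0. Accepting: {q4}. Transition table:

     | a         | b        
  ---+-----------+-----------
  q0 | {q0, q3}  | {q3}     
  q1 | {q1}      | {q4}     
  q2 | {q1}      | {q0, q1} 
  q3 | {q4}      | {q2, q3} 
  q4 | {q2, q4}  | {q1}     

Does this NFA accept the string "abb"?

Start in {q0}.
Read 'a': q0→{q0, q3}; now {q0, q3}.
Read 'b': q0→{q3}, q3→{q2, q3}; now {q2, q3}.
Read 'b': q2→{q0, q1}, q3→{q2, q3}; now {q0, q1, q2, q3}.
The final set {q0, q1, q2, q3} contains no accepting state.

No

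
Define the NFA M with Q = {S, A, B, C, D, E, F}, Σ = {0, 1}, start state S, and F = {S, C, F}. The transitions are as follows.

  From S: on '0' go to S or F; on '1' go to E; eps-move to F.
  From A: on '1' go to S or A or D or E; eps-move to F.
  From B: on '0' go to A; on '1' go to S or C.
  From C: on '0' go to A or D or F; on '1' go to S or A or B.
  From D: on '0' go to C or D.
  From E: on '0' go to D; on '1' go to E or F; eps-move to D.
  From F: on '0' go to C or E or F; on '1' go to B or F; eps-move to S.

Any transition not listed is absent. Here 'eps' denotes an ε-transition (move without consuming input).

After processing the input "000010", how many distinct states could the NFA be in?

6

Start: ε-closure({S}) = {S, F}.
Read '0': S→{S, F}, F→{C, E, F}; union {S, C, E, F}; ε-closure = {S, C, D, E, F}.
Read '0': S→{S, F}, C→{A, D, F}, D→{C, D}, E→{D}, F→{C, E, F}; now {S, A, C, D, E, F}.
Read '0': S→{S, F}, A→∅, C→{A, D, F}, D→{C, D}, E→{D}, F→{C, E, F}; now {S, A, C, D, E, F}.
Read '0': S→{S, F}, A→∅, C→{A, D, F}, D→{C, D}, E→{D}, F→{C, E, F}; now {S, A, C, D, E, F}.
Read '1': S→{E}, A→{S, A, D, E}, C→{S, A, B}, D→∅, E→{E, F}, F→{B, F}; now {S, A, B, D, E, F}.
Read '0': S→{S, F}, A→∅, B→{A}, D→{C, D}, E→{D}, F→{C, E, F}; now {S, A, C, D, E, F}.
That set has 6 states.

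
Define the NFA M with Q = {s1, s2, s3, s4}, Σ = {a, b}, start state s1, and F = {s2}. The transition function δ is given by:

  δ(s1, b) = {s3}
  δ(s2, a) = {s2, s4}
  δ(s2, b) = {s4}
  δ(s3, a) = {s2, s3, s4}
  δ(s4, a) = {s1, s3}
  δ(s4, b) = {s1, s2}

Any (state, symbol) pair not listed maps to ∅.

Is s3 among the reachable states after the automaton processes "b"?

Yes

Start in {s1}.
Read 'b': {s1} → {s3}.
State s3 is in {s3}.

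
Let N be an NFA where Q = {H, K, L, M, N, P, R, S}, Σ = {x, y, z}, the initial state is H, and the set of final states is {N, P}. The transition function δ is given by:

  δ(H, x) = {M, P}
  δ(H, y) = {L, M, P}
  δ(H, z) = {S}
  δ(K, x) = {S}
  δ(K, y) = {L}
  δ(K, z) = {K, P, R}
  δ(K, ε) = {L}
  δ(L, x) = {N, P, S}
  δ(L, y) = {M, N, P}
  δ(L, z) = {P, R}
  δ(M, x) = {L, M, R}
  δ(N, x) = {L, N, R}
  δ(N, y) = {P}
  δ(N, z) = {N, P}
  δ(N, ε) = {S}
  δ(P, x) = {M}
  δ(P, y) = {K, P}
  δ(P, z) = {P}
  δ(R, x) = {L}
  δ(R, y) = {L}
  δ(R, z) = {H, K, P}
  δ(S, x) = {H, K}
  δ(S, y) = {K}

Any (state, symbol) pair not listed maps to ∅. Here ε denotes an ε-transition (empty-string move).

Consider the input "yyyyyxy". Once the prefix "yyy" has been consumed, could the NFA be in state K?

Yes

Start in {H}.
Read 'y': H→{L, M, P}; now {L, M, P}.
Read 'y': L→{M, N, P}, M→∅, P→{K, P}; union {K, M, N, P}; ε-closure = {K, L, M, N, P, S}.
Read 'y': K→{L}, L→{M, N, P}, M→∅, N→{P}, P→{K, P}, S→{K}; union {K, L, M, N, P}; ε-closure = {K, L, M, N, P, S}.
State K is in {K, L, M, N, P, S}.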